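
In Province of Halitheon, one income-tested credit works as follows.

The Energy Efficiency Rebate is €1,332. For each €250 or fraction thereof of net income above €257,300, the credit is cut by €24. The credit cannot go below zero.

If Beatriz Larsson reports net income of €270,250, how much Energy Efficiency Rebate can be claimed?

€84

Energy Efficiency Rebate: income exceeds €257,300 by €12,950, which is 52 full-or-partial €250 increments; reduction = 52 × €24 = €1,248, leaving €84.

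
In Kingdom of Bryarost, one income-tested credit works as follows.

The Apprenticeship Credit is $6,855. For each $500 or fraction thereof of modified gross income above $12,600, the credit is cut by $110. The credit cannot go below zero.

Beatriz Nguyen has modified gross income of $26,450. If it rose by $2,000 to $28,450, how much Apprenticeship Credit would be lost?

At $26,450 — income exceeds $12,600 by $13,850, which is 28 full-or-partial $500 increments; reduction = 28 × $110 = $3,080, leaving $3,775.
At $28,450 — income exceeds $12,600 by $15,850, which is 32 full-or-partial $500 increments; reduction = 32 × $110 = $3,520, leaving $3,335.
Lost: $3,775 − $3,335 = $440.

$440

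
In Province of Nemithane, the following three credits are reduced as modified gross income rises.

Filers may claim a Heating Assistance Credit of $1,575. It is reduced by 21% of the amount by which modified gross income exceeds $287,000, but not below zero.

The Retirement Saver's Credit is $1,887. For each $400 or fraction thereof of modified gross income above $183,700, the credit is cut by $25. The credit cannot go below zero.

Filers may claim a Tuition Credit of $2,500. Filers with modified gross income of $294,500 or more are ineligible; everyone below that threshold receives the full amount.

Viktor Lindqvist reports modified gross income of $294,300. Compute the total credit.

Heating Assistance Credit: 21% of the $7,300 excess over $287,000 is $1,533; credit = $1,575 − $1,533 = $42.
Retirement Saver's Credit: income exceeds $183,700 by $110,600 → 277 increments × $25 = $6,925 ≥ base, so the credit is $0.
Tuition Credit: $294,300 is below the $294,500 cutoff, so the full $2,500 applies.
Total: $42 + $0 + $2,500 = $2,542.

$2,542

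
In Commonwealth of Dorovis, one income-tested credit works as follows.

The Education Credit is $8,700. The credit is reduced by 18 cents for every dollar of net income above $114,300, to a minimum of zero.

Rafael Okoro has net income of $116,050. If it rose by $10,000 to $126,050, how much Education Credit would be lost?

At $116,050 — 18% of the $1,750 excess over $114,300 is $315; credit = $8,700 − $315 = $8,385.
At $126,050 — 18% of the $11,750 excess over $114,300 is $2,115; credit = $8,700 − $2,115 = $6,585.
Lost: $8,385 − $6,585 = $1,800.

$1,800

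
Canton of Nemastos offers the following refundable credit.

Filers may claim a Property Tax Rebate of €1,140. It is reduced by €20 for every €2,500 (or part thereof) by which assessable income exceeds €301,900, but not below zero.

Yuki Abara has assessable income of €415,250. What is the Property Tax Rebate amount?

Property Tax Rebate: income exceeds €301,900 by €113,350, which is 46 full-or-partial €2,500 increments; reduction = 46 × €20 = €920, leaving €220.

€220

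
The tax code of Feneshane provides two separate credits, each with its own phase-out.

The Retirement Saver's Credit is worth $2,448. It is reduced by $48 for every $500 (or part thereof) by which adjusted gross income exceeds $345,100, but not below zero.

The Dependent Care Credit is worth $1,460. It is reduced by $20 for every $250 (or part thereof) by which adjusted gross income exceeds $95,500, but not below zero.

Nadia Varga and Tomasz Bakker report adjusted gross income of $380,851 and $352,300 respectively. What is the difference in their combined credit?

Nadia ($380,851): Retirement Saver's Credit: income exceeds $345,100 by $35,751 → 72 increments × $48 = $3,456 ≥ base, so the credit is $0. Dependent Care Credit: income exceeds $95,500 by $285,351 → 1142 increments × $20 = $22,840 ≥ base, so the credit is $0. total $0 + $0 = $0
Tomasz ($352,300): Retirement Saver's Credit: income exceeds $345,100 by $7,200, which is 15 full-or-partial $500 increments; reduction = 15 × $48 = $720, leaving $1,728. Dependent Care Credit: income exceeds $95,500 by $256,800 → 1028 increments × $20 = $20,560 ≥ base, so the credit is $0. total $1,728 + $0 = $1,728
Difference: |$0 − $1,728| = $1,728.

$1,728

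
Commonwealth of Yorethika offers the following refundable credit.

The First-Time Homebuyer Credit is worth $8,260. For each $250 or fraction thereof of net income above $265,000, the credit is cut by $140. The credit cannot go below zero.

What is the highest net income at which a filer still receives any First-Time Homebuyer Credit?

After 58 increments the reduction is 58 × $140 = $8,120, leaving $140; one more increment wipes it out. Increment 58 ends at excess 58 × $250 = $14,500, so the highest qualifying income is $265,000 + $14,500 = $279,500.

$279,500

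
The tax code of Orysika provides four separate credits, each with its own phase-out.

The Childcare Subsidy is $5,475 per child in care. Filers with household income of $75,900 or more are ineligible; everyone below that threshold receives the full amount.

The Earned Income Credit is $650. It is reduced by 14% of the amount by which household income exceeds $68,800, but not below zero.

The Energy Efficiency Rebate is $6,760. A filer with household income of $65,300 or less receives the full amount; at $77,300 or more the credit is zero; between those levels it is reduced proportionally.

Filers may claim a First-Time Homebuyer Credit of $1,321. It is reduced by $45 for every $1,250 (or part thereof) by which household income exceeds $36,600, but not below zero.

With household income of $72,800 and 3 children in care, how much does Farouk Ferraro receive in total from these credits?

$19,066

Childcare Subsidy: base = 3 × $5,475 = $16,425. $72,800 is below the $75,900 cutoff, so the full $16,425 applies.
Earned Income Credit: 14% of the $4,000 excess over $68,800 is $560; credit = $650 − $560 = $90.
Energy Efficiency Rebate: $72,800 is $7,500 into a $12,000 phase-out range, leaving 4,500/12,000 of the credit: $6,760 × 4,500/12,000 = $2,535.
First-Time Homebuyer Credit: income exceeds $36,600 by $36,200, which is 29 full-or-partial $1,250 increments; reduction = 29 × $45 = $1,305, leaving $16.
Total: $16,425 + $90 + $2,535 + $16 = $19,066.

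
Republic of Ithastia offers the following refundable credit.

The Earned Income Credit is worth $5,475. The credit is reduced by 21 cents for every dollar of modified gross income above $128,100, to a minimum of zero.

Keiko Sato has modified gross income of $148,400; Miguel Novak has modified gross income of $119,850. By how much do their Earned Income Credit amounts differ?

$4,263

Keiko ($148,400): Earned Income Credit: 21% of the $20,300 excess over $128,100 is $4,263; credit = $5,475 − $4,263 = $1,212.
Miguel ($119,850): Earned Income Credit: $119,850 is at or below the $128,100 threshold, so the full $5,475 applies.
Difference: |$1,212 − $5,475| = $4,263.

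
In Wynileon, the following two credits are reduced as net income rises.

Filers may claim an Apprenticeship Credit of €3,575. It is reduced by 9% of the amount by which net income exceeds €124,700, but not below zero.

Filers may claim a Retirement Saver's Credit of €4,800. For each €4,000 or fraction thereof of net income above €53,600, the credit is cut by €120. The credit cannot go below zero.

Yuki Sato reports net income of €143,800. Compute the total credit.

€3,896

Apprenticeship Credit: 9% of the €19,100 excess over €124,700 is €1,719; credit = €3,575 − €1,719 = €1,856.
Retirement Saver's Credit: income exceeds €53,600 by €90,200, which is 23 full-or-partial €4,000 increments; reduction = 23 × €120 = €2,760, leaving €2,040.
Total: €1,856 + €2,040 = €3,896.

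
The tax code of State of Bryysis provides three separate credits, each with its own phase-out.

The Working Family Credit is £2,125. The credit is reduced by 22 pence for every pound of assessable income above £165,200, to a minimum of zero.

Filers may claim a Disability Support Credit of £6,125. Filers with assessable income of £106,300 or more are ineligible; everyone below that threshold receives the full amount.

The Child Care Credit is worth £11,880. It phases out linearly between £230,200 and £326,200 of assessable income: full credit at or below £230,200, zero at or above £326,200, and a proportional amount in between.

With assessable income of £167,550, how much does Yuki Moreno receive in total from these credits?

Working Family Credit: 22% of the £2,350 excess over £165,200 is £517; credit = £2,125 − £517 = £1,608.
Disability Support Credit: £167,550 meets or exceeds the £106,300 cutoff, so the credit is £0.
Child Care Credit: £167,550 is at or below the £230,200 threshold, so the full £11,880 applies.
Total: £1,608 + £0 + £11,880 = £13,488.

£13,488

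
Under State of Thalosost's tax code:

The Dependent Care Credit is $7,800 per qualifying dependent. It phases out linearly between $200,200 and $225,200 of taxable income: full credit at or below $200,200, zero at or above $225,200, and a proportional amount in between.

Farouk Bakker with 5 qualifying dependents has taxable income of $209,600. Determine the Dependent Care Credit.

$24,336

Dependent Care Credit: base = 5 × $7,800 = $39,000. $209,600 is $9,400 into a $25,000 phase-out range, leaving 15,600/25,000 of the credit: $39,000 × 15,600/25,000 = $24,336.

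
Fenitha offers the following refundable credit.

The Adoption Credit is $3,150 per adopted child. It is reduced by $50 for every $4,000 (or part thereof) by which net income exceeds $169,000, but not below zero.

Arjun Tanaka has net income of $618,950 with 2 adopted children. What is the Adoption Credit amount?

Adoption Credit: base = 2 × $3,150 = $6,300. income exceeds $169,000 by $449,950, which is 113 full-or-partial $4,000 increments; reduction = 113 × $50 = $5,650, leaving $650.

$650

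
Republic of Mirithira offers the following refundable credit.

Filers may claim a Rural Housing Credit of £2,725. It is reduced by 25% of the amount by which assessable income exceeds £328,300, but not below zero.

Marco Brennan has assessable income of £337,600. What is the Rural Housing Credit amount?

Rural Housing Credit: 25% of the £9,300 excess over £328,300 is £2,325; credit = £2,725 − £2,325 = £400.

£400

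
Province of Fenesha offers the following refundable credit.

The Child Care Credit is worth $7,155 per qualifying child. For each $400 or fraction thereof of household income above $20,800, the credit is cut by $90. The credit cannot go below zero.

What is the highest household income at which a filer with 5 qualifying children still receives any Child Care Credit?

Full credit = 5 × $7,155 = $35,775.
After 397 increments the reduction is 397 × $90 = $35,730, leaving $45; one more increment wipes it out. Increment 397 ends at excess 397 × $400 = $158,800, so the highest qualifying income is $20,800 + $158,800 = $179,600.

$179,600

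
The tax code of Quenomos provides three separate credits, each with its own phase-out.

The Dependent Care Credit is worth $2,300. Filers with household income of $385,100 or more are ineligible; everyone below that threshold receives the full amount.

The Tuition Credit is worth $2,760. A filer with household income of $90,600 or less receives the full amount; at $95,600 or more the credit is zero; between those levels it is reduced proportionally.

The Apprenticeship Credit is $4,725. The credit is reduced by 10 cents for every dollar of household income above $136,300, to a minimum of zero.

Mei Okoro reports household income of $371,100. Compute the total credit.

$2,300

Dependent Care Credit: $371,100 is below the $385,100 cutoff, so the full $2,300 applies.
Tuition Credit: $371,100 is at or above $95,600, so the credit is $0.
Apprenticeship Credit: 10% of the $234,800 excess over $136,300 is $23,480 ≥ base, so the credit is $0.
Total: $2,300 + $0 + $0 = $2,300.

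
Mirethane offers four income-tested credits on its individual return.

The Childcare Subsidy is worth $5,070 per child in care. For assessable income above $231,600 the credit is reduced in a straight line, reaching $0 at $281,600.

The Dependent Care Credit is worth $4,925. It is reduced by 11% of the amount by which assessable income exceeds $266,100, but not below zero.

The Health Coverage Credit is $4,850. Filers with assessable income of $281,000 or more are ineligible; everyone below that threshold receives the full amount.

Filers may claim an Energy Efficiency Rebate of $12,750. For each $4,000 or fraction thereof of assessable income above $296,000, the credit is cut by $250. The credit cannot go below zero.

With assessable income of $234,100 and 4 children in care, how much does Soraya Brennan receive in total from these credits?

Childcare Subsidy: base = 4 × $5,070 = $20,280. $234,100 is $2,500 into a $50,000 phase-out range, leaving 47,500/50,000 of the credit: $20,280 × 47,500/50,000 = $19,266.
Dependent Care Credit: $234,100 is at or below the $266,100 threshold, so the full $4,925 applies.
Health Coverage Credit: $234,100 is below the $281,000 cutoff, so the full $4,850 applies.
Energy Efficiency Rebate: $234,100 is at or below the $296,000 threshold, so the full $12,750 applies.
Total: $19,266 + $4,925 + $4,850 + $12,750 = $41,791.

$41,791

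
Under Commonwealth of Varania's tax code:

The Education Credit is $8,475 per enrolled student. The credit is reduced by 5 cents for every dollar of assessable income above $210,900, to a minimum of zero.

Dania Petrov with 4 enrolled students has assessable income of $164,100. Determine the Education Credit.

$33,900

Education Credit: base = 4 × $8,475 = $33,900. $164,100 is at or below the $210,900 threshold, so the full $33,900 applies.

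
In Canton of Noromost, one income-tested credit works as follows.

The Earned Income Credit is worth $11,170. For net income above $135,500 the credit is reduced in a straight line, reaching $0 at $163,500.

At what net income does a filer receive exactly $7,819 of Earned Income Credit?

$143,900

$7,819 is 7,819/11,170 of the full $11,170, so 3,351/11,170 of the $28,000 range has been used: income = $135,500 + $28,000 × 3,351/11,170 = $143,900.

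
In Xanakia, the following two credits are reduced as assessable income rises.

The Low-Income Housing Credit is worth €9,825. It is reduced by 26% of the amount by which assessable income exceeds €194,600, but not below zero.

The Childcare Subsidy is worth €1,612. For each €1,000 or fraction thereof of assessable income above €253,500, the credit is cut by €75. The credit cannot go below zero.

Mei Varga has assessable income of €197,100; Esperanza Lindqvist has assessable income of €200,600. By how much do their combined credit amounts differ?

€910

Mei (€197,100): Low-Income Housing Credit: 26% of the €2,500 excess over €194,600 is €650; credit = €9,825 − €650 = €9,175. Childcare Subsidy: €197,100 is at or below the €253,500 threshold, so the full €1,612 applies. total €9,175 + €1,612 = €10,787
Esperanza (€200,600): Low-Income Housing Credit: 26% of the €6,000 excess over €194,600 is €1,560; credit = €9,825 − €1,560 = €8,265. Childcare Subsidy: €200,600 is at or below the €253,500 threshold, so the full €1,612 applies. total €8,265 + €1,612 = €9,877
Difference: |€10,787 − €9,877| = €910.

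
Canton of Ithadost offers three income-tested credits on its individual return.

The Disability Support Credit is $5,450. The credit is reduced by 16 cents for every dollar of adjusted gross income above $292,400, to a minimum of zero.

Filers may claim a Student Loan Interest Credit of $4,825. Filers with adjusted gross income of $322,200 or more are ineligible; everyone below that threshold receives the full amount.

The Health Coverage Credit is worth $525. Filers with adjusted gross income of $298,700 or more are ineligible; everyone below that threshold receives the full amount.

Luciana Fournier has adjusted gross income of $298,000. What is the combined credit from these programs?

Disability Support Credit: 16% of the $5,600 excess over $292,400 is $896; credit = $5,450 − $896 = $4,554.
Student Loan Interest Credit: $298,000 is below the $322,200 cutoff, so the full $4,825 applies.
Health Coverage Credit: $298,000 is below the $298,700 cutoff, so the full $525 applies.
Total: $4,554 + $4,825 + $525 = $9,904.

$9,904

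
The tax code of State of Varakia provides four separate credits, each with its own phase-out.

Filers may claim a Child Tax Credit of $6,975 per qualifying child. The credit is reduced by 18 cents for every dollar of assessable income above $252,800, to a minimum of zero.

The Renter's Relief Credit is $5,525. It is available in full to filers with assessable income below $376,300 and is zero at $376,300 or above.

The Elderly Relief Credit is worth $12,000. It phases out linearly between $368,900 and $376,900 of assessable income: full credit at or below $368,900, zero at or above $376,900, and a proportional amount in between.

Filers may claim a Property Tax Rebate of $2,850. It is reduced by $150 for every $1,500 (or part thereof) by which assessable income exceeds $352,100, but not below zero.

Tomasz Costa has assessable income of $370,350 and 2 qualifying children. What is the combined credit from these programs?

Child Tax Credit: base = 2 × $6,975 = $13,950. 18% of the $117,550 excess over $252,800 is $21,159 ≥ base, so the credit is $0.
Renter's Relief Credit: $370,350 is below the $376,300 cutoff, so the full $5,525 applies.
Elderly Relief Credit: $370,350 is $1,450 into a $8,000 phase-out range, leaving 6,550/8,000 of the credit: $12,000 × 6,550/8,000 = $9,825.
Property Tax Rebate: income exceeds $352,100 by $18,250, which is 13 full-or-partial $1,500 increments; reduction = 13 × $150 = $1,950, leaving $900.
Total: $0 + $5,525 + $9,825 + $900 = $16,250.

$16,250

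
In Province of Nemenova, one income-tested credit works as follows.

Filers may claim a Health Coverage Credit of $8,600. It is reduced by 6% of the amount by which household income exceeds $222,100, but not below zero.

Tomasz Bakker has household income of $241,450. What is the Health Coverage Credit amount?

Health Coverage Credit: 6% of the $19,350 excess over $222,100 is $1,161; credit = $8,600 − $1,161 = $7,439.

$7,439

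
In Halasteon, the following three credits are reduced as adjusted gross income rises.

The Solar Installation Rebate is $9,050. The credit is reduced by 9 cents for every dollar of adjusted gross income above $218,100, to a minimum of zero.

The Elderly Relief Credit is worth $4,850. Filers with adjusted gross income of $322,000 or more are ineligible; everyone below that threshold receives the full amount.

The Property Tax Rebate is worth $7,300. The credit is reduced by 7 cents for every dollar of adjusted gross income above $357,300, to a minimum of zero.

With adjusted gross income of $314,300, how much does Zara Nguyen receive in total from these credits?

Solar Installation Rebate: 9% of the $96,200 excess over $218,100 is $8,658; credit = $9,050 − $8,658 = $392.
Elderly Relief Credit: $314,300 is below the $322,000 cutoff, so the full $4,850 applies.
Property Tax Rebate: $314,300 is at or below the $357,300 threshold, so the full $7,300 applies.
Total: $392 + $4,850 + $7,300 = $12,542.

$12,542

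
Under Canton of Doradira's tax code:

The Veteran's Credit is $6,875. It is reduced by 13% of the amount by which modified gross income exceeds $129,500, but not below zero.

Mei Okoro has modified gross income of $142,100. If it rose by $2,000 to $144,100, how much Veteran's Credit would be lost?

$260

At $142,100 — 13% of the $12,600 excess over $129,500 is $1,638; credit = $6,875 − $1,638 = $5,237.
At $144,100 — 13% of the $14,600 excess over $129,500 is $1,898; credit = $6,875 − $1,898 = $4,977.
Lost: $5,237 − $4,977 = $260.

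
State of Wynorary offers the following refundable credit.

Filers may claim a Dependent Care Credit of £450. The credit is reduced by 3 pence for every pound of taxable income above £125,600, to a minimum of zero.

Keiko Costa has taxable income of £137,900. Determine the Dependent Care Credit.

Dependent Care Credit: 3% of the £12,300 excess over £125,600 is £369; credit = £450 − £369 = £81.

£81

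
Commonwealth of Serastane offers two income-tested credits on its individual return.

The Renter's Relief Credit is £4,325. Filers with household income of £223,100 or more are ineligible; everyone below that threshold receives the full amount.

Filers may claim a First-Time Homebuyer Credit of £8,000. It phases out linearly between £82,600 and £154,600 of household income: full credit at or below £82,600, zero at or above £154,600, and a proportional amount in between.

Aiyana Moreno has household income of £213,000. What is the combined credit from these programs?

Renter's Relief Credit: £213,000 is below the £223,100 cutoff, so the full £4,325 applies.
First-Time Homebuyer Credit: £213,000 is at or above £154,600, so the credit is £0.
Total: £4,325 + £0 = £4,325.

£4,325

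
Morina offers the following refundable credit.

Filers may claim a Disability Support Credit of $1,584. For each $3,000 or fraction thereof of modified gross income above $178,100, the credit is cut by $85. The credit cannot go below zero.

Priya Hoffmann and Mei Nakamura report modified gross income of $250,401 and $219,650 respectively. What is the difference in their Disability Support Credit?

Priya ($250,401): Disability Support Credit: income exceeds $178,100 by $72,301 → 25 increments × $85 = $2,125 ≥ base, so the credit is $0.
Mei ($219,650): Disability Support Credit: income exceeds $178,100 by $41,550, which is 14 full-or-partial $3,000 increments; reduction = 14 × $85 = $1,190, leaving $394.
Difference: |$0 − $394| = $394.

$394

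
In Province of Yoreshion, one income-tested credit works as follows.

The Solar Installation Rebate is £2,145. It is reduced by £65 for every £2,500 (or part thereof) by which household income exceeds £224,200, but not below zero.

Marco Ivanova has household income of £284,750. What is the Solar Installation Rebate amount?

£520

Solar Installation Rebate: income exceeds £224,200 by £60,550, which is 25 full-or-partial £2,500 increments; reduction = 25 × £65 = £1,625, leaving £520.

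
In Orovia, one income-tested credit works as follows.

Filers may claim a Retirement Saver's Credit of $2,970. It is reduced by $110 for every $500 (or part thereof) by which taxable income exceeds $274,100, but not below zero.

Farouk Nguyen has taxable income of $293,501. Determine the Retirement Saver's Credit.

Retirement Saver's Credit: income exceeds $274,100 by $19,401 → 39 increments × $110 = $4,290 ≥ base, so the credit is $0.

$0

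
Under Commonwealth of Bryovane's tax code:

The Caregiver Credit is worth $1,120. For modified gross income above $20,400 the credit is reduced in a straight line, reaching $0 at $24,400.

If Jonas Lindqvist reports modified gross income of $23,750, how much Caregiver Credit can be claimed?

Caregiver Credit: $23,750 is $3,350 into a $4,000 phase-out range, leaving 650/4,000 of the credit: $1,120 × 650/4,000 = $182.

$182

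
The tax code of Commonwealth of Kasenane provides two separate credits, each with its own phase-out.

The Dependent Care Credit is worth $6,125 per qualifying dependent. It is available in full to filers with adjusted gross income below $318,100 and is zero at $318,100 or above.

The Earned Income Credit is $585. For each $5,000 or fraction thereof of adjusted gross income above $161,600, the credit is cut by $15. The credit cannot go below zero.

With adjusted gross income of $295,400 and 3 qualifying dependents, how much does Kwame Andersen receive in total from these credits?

$18,555

Dependent Care Credit: base = 3 × $6,125 = $18,375. $295,400 is below the $318,100 cutoff, so the full $18,375 applies.
Earned Income Credit: income exceeds $161,600 by $133,800, which is 27 full-or-partial $5,000 increments; reduction = 27 × $15 = $405, leaving $180.
Total: $18,375 + $180 = $18,555.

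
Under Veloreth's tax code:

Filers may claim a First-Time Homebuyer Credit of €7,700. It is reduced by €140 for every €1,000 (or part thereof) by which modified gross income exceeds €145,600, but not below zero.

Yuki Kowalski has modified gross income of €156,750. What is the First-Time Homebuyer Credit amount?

First-Time Homebuyer Credit: income exceeds €145,600 by €11,150, which is 12 full-or-partial €1,000 increments; reduction = 12 × €140 = €1,680, leaving €6,020.

€6,020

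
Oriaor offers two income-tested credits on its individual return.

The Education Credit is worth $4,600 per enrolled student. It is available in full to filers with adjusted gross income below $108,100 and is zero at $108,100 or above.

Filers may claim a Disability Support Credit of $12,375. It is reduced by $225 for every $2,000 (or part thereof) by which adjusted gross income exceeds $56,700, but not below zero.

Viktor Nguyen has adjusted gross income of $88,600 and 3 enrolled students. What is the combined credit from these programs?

$22,575

Education Credit: base = 3 × $4,600 = $13,800. $88,600 is below the $108,100 cutoff, so the full $13,800 applies.
Disability Support Credit: income exceeds $56,700 by $31,900, which is 16 full-or-partial $2,000 increments; reduction = 16 × $225 = $3,600, leaving $8,775.
Total: $13,800 + $8,775 = $22,575.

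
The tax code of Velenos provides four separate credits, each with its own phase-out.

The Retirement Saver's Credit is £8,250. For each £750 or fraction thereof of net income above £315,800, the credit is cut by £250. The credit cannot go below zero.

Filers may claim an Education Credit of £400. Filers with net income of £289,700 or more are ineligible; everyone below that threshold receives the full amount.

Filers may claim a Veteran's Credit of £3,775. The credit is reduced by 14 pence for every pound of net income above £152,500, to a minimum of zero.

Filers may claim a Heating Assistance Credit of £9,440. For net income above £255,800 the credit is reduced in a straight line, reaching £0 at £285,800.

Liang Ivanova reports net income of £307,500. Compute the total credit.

Retirement Saver's Credit: £307,500 is at or below the £315,800 threshold, so the full £8,250 applies.
Education Credit: £307,500 meets or exceeds the £289,700 cutoff, so the credit is £0.
Veteran's Credit: 14% of the £155,000 excess over £152,500 is £21,700 ≥ base, so the credit is £0.
Heating Assistance Credit: £307,500 is at or above £285,800, so the credit is £0.
Total: £8,250 + £0 + £0 + £0 = £8,250.

£8,250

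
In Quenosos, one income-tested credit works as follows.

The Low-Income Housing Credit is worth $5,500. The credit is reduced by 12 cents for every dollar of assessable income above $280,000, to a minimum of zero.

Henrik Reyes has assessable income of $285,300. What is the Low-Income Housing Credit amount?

Low-Income Housing Credit: 12% of the $5,300 excess over $280,000 is $636; credit = $5,500 − $636 = $4,864.

$4,864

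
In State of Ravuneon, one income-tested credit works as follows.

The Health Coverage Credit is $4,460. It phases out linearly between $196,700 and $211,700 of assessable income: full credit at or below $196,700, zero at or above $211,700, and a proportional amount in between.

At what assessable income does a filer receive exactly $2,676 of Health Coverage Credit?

$2,676 is 2,676/4,460 of the full $4,460, so 1,784/4,460 of the $15,000 range has been used: income = $196,700 + $15,000 × 1,784/4,460 = $202,700.

$202,700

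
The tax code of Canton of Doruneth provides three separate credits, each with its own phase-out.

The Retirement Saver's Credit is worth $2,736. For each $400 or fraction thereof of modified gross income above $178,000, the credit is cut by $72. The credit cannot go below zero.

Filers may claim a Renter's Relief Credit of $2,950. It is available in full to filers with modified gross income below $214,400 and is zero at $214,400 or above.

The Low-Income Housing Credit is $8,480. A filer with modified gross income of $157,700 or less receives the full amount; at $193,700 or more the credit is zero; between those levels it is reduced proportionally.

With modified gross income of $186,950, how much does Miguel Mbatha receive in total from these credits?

$5,620

Retirement Saver's Credit: income exceeds $178,000 by $8,950, which is 23 full-or-partial $400 increments; reduction = 23 × $72 = $1,656, leaving $1,080.
Renter's Relief Credit: $186,950 is below the $214,400 cutoff, so the full $2,950 applies.
Low-Income Housing Credit: $186,950 is $29,250 into a $36,000 phase-out range, leaving 6,750/36,000 of the credit: $8,480 × 6,750/36,000 = $1,590.
Total: $1,080 + $2,950 + $1,590 = $5,620.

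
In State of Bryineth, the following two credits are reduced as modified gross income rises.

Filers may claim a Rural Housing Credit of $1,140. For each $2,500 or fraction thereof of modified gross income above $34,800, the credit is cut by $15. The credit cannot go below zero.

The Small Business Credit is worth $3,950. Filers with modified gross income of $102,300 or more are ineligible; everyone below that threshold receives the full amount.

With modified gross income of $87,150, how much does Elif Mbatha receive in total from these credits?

Rural Housing Credit: income exceeds $34,800 by $52,350, which is 21 full-or-partial $2,500 increments; reduction = 21 × $15 = $315, leaving $825.
Small Business Credit: $87,150 is below the $102,300 cutoff, so the full $3,950 applies.
Total: $825 + $3,950 = $4,775.

$4,775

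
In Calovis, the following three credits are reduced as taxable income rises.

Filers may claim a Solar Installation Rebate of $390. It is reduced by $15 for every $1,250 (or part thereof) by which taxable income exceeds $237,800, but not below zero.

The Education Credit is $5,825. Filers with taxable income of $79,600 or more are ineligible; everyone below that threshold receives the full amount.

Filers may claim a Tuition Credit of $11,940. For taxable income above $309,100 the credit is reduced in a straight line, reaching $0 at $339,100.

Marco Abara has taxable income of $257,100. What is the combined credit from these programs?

Solar Installation Rebate: income exceeds $237,800 by $19,300, which is 16 full-or-partial $1,250 increments; reduction = 16 × $15 = $240, leaving $150.
Education Credit: $257,100 meets or exceeds the $79,600 cutoff, so the credit is $0.
Tuition Credit: $257,100 is at or below the $309,100 threshold, so the full $11,940 applies.
Total: $150 + $0 + $11,940 = $12,090.

$12,090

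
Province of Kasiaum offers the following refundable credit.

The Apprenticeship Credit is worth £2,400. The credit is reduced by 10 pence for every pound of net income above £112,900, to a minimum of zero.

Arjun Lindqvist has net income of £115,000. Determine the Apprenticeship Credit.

Apprenticeship Credit: 10% of the £2,100 excess over £112,900 is £210; credit = £2,400 − £210 = £2,190.

£2,190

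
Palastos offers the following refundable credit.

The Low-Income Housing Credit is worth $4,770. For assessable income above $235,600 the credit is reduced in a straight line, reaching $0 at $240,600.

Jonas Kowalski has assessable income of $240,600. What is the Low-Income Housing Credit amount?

$0

Low-Income Housing Credit: $240,600 is at or above $240,600, so the credit is $0.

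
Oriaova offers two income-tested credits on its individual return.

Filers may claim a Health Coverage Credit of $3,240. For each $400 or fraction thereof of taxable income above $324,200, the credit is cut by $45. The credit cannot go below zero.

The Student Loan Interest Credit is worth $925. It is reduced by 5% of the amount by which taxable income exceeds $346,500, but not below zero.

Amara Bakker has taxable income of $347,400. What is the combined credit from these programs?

Health Coverage Credit: income exceeds $324,200 by $23,200, which is 58 full-or-partial $400 increments; reduction = 58 × $45 = $2,610, leaving $630.
Student Loan Interest Credit: 5% of the $900 excess over $346,500 is $45; credit = $925 − $45 = $880.
Total: $630 + $880 = $1,510.

$1,510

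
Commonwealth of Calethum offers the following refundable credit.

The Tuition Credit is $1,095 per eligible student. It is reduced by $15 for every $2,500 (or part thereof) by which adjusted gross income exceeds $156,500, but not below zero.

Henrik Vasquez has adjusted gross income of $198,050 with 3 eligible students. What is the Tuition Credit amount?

Tuition Credit: base = 3 × $1,095 = $3,285. income exceeds $156,500 by $41,550, which is 17 full-or-partial $2,500 increments; reduction = 17 × $15 = $255, leaving $3,030.

$3,030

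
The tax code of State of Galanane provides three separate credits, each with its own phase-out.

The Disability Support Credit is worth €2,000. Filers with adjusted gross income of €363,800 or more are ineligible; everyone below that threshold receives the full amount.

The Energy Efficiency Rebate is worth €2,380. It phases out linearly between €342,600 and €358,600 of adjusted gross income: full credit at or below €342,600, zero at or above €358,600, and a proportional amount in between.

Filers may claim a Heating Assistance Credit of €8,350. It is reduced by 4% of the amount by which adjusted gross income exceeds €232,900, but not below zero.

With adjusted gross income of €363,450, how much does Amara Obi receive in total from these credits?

Disability Support Credit: €363,450 is below the €363,800 cutoff, so the full €2,000 applies.
Energy Efficiency Rebate: €363,450 is at or above €358,600, so the credit is €0.
Heating Assistance Credit: 4% of the €130,550 excess over €232,900 is €5,222; credit = €8,350 − €5,222 = €3,128.
Total: €2,000 + €0 + €3,128 = €5,128.

€5,128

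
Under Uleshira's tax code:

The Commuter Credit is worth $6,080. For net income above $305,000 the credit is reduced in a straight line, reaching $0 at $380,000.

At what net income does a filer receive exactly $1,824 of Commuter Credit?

$1,824 is 1,824/6,080 of the full $6,080, so 4,256/6,080 of the $75,000 range has been used: income = $305,000 + $75,000 × 4,256/6,080 = $357,500.

$357,500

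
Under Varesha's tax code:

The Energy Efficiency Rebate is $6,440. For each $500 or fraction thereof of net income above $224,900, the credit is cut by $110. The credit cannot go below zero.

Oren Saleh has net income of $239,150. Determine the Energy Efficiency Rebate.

$3,250

Energy Efficiency Rebate: income exceeds $224,900 by $14,250, which is 29 full-or-partial $500 increments; reduction = 29 × $110 = $3,190, leaving $3,250.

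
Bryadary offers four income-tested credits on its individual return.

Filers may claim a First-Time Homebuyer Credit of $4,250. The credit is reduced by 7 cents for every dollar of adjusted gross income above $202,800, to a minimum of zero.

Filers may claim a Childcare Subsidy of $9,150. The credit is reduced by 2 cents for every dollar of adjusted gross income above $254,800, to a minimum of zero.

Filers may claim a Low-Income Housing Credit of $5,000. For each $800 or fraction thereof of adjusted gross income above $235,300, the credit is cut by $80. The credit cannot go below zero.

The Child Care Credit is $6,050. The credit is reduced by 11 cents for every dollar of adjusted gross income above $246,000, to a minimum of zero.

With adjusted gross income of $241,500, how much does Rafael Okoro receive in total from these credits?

$21,101

First-Time Homebuyer Credit: 7% of the $38,700 excess over $202,800 is $2,709; credit = $4,250 − $2,709 = $1,541.
Childcare Subsidy: $241,500 is at or below the $254,800 threshold, so the full $9,150 applies.
Low-Income Housing Credit: income exceeds $235,300 by $6,200, which is 8 full-or-partial $800 increments; reduction = 8 × $80 = $640, leaving $4,360.
Child Care Credit: $241,500 is at or below the $246,000 threshold, so the full $6,050 applies.
Total: $1,541 + $9,150 + $4,360 + $6,050 = $21,101.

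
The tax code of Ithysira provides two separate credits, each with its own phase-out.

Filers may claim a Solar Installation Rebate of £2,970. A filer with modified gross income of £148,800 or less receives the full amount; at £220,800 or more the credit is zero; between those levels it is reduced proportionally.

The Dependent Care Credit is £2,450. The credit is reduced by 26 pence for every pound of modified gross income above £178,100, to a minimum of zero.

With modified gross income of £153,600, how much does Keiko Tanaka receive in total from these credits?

£5,222

Solar Installation Rebate: £153,600 is £4,800 into a £72,000 phase-out range, leaving 67,200/72,000 of the credit: £2,970 × 67,200/72,000 = £2,772.
Dependent Care Credit: £153,600 is at or below the £178,100 threshold, so the full £2,450 applies.
Total: £2,772 + £2,450 = £5,222.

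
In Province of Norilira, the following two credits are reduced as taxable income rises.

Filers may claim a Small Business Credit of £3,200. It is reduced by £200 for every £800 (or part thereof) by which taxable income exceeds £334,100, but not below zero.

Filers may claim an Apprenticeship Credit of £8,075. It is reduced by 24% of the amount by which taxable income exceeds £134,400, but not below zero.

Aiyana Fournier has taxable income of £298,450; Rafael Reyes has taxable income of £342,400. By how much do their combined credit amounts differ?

Aiyana (£298,450): Small Business Credit: £298,450 is at or below the £334,100 threshold, so the full £3,200 applies. Apprenticeship Credit: 24% of the £164,050 excess over £134,400 is £39,372 ≥ base, so the credit is £0. total £3,200 + £0 = £3,200
Rafael (£342,400): Small Business Credit: income exceeds £334,100 by £8,300, which is 11 full-or-partial £800 increments; reduction = 11 × £200 = £2,200, leaving £1,000. Apprenticeship Credit: 24% of the £208,000 excess over £134,400 is £49,920 ≥ base, so the credit is £0. total £1,000 + £0 = £1,000
Difference: |£3,200 − £1,000| = £2,200.

£2,200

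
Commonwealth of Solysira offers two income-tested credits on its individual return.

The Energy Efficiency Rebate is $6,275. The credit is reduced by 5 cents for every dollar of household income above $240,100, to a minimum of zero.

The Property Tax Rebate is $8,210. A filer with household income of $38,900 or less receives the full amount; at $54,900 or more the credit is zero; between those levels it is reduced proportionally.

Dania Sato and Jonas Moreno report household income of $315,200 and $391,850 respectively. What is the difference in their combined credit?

Dania ($315,200): Energy Efficiency Rebate: 5% of the $75,100 excess over $240,100 is $3,755; credit = $6,275 − $3,755 = $2,520. Property Tax Rebate: $315,200 is at or above $54,900, so the credit is $0. total $2,520 + $0 = $2,520
Jonas ($391,850): Energy Efficiency Rebate: 5% of the $151,750 excess over $240,100 is $7,587.50 ≥ base, so the credit is $0. Property Tax Rebate: $391,850 is at or above $54,900, so the credit is $0. total $0 + $0 = $0
Difference: |$2,520 − $0| = $2,520.

$2,520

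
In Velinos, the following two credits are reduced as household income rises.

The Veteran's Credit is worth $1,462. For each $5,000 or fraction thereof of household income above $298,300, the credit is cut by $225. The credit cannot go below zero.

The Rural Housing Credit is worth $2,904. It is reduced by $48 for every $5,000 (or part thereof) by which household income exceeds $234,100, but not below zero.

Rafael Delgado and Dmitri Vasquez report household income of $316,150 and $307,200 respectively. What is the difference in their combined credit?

Rafael ($316,150): Veteran's Credit: income exceeds $298,300 by $17,850, which is 4 full-or-partial $5,000 increments; reduction = 4 × $225 = $900, leaving $562. Rural Housing Credit: income exceeds $234,100 by $82,050, which is 17 full-or-partial $5,000 increments; reduction = 17 × $48 = $816, leaving $2,088. total $562 + $2,088 = $2,650
Dmitri ($307,200): Veteran's Credit: income exceeds $298,300 by $8,900, which is 2 full-or-partial $5,000 increments; reduction = 2 × $225 = $450, leaving $1,012. Rural Housing Credit: income exceeds $234,100 by $73,100, which is 15 full-or-partial $5,000 increments; reduction = 15 × $48 = $720, leaving $2,184. total $1,012 + $2,184 = $3,196
Difference: |$2,650 − $3,196| = $546.

$546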